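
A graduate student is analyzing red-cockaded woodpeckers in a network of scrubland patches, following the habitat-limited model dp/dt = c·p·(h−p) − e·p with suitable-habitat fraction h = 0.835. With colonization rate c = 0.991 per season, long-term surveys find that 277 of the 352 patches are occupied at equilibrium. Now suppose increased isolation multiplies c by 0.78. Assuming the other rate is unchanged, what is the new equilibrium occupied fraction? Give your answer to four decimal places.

0.7734

Observed p* = 277/352 = 0.78693.
Balance c(h−p*) = e gives e = 0.991×(0.835 − 0.78693) = 0.04764.
New p* = 0.835 − e/c = 0.835 − 0.04764/0.77298 = 0.77337.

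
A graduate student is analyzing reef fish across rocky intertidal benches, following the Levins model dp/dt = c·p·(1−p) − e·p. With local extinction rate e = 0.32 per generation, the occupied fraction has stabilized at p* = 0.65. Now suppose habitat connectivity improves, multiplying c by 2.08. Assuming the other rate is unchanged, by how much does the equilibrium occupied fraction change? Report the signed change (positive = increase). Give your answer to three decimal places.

0.182

Balance c(1−p*) = e gives c = e/(1 − 0.65000) = 0.32/0.35000 = 0.91429.
New p* = 1 − e/c = 1 − 0.32000/1.90172 = 0.83173.
Δp* = 0.83173 − 0.65000 = +0.18173.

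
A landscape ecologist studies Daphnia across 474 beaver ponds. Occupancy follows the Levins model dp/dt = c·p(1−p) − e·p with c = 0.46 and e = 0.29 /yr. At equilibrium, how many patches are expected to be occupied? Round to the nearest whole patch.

175

p* = 1 − e/c = 1 − 0.29/0.46 = 0.3696.
Expected occupied patches = N × p* = 474 × 0.3696 = 175.17 ≈ 175.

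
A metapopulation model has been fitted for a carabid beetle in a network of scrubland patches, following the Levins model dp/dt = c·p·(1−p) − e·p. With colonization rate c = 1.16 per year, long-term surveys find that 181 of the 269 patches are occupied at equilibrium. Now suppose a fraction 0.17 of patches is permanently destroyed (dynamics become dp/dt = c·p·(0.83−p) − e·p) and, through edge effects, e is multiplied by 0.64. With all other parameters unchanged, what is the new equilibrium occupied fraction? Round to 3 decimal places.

0.621

Observed p* = 181/269 = 0.67286.
Balance c(1−p*) = e gives e = 1.16×(1 − 0.67286) = 0.37948.
New p* = 0.83 − e/c = 0.83 − 0.24287/1.16000 = 0.62063.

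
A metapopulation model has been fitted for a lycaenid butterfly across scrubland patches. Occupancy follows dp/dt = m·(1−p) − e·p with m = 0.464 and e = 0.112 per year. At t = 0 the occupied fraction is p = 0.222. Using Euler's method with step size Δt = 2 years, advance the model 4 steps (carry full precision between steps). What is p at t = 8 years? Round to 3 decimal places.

0.805

Update rule: p ← p + [m·(1−p) − e·p]·Δt with Δt = 2.
  1  |  dp/dt·Δt = +0.672256  |  p_1 = 0.894256
  2  |  dp/dt·Δt = -0.102183  |  p_2 = 0.792073
  3  |  dp/dt·Δt = +0.015532  |  p_3 = 0.807605
  4  |  dp/dt·Δt = -0.002361  |  p_4 = 0.805244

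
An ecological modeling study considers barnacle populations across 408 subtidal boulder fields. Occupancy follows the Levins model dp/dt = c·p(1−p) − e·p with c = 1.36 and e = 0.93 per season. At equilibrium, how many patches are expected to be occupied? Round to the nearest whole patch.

129

p* = 1 − e/c = 1 − 0.93/1.36 = 0.3162.
Expected occupied patches = N × p* = 408 × 0.3162 = 129.00 ≈ 129.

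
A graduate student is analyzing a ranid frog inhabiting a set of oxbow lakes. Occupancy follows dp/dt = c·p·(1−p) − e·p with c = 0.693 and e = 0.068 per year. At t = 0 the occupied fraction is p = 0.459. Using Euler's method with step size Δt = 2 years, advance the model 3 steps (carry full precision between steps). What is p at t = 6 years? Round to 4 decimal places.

0.9008

Update rule: p ← p + [c·p·(1−p) − e·p]·Δt with Δt = 2.
t = 2: p = 0.45900 + (+0.28175) = 0.74075
t = 4: p = 0.74075 + (+0.16543) = 0.90617
t = 6: p = 0.90617 + (-0.00540) = 0.90078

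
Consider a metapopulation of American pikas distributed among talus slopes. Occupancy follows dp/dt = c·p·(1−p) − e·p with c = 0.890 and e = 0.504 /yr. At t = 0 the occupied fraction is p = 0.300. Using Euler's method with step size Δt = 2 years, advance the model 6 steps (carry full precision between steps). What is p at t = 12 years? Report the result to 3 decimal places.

Update rule: p ← p + [c·p·(1−p) − e·p]·Δt with Δt = 2.
p: 0.30000 → 0.37140  (Δp = +0.07140)
p: 0.37140 → 0.41259  (Δp = +0.04119)
p: 0.41259 → 0.42810  (Δp = +0.01551)
p: 0.42810 → 0.43237  (Δp = +0.00427)
p: 0.43237 → 0.43340  (Δp = +0.00103)
p: 0.43340 → 0.43364  (Δp = +0.00024)

0.434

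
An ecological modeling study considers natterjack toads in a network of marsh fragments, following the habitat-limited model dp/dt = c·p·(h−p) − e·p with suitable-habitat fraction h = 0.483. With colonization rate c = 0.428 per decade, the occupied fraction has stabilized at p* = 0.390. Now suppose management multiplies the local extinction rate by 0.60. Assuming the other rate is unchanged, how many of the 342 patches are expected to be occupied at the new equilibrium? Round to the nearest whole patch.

146

Balance c(h−p*) = e gives e = 0.428×(0.483 − 0.39000) = 0.03980.
New p* = 0.483 − e/c = 0.483 − 0.02388/0.42800 = 0.42721.
Expected occupied = 342 × 0.42721 = 146.11 ≈ 146.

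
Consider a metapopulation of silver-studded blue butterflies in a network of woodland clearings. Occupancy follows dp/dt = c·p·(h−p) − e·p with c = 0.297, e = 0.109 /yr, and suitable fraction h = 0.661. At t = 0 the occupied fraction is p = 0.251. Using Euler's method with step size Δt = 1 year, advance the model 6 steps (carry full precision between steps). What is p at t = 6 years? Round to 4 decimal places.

Update rule: p ← p + [c·p·(h−p) − e·p]·Δt with Δt = 1.
p: 0.25100 → 0.25421  (Δp = +0.00321)
p: 0.25421 → 0.25721  (Δp = +0.00300)
p: 0.25721 → 0.26002  (Δp = +0.00281)
p: 0.26002 → 0.26264  (Δp = +0.00262)
p: 0.26264 → 0.26509  (Δp = +0.00245)
p: 0.26509 → 0.26737  (Δp = +0.00228)

0.2674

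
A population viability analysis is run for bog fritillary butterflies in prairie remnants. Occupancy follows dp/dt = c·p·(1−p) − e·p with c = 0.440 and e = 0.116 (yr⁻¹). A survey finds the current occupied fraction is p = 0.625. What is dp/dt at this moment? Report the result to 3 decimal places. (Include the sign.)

Colonization term: c·p·(1−p) = 0.440×0.625×0.3750 = 0.10313.
Extinction term: e·p = 0.07250.
dp/dt = 0.10313 − 0.07250 = 0.03062.

0.031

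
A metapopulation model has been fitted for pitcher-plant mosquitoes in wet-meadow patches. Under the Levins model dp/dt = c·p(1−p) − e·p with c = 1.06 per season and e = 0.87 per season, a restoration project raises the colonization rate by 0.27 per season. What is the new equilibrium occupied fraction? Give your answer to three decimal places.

Before: p* = 1 − 0.87/1.06 = 0.1792.
After the change, c = 1.33, e = 0.87, so p* = 1 − 0.87/1.33 = 0.3459.

0.346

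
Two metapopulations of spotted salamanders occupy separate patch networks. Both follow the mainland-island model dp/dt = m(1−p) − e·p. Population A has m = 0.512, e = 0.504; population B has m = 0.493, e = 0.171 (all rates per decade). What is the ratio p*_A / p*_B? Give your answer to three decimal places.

0.679

A: p*_A = m/(m+e) = 0.512/1.0160 = 0.5039.
B: p*_B = 0.493/0.6640 = 0.7425.
p*_A / p*_B = 0.5039/0.7425 = 0.6787.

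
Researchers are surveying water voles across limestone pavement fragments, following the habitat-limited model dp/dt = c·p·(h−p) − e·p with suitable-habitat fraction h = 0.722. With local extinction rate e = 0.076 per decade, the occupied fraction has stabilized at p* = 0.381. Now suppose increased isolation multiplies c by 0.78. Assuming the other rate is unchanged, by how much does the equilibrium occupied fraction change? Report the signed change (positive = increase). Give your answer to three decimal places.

Balance c(h−p*) = e gives c = e/(0.722 − 0.38100) = 0.076/0.34100 = 0.22287.
New p* = 0.722 − e/c = 0.722 − 0.07600/0.17384 = 0.28482.
Δp* = 0.28482 − 0.38100 = -0.09618.

-0.096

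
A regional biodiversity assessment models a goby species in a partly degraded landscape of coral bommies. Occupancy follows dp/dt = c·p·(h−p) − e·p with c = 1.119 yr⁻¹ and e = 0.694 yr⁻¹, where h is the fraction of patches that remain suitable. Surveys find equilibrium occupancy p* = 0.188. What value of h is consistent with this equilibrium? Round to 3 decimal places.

At equilibrium c(h−p*) = e, so h = p* + e/c.
h = 0.188 + 0.694/1.119 = 0.188 + 0.6202 = 0.8082.

0.808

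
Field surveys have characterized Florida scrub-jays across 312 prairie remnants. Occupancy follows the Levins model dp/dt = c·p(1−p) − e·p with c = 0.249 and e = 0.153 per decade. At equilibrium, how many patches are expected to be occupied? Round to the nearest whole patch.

p* = 1 − e/c = 1 − 0.153/0.249 = 0.3855.
Expected occupied patches = N × p* = 312 × 0.3855 = 120.29 ≈ 120.

120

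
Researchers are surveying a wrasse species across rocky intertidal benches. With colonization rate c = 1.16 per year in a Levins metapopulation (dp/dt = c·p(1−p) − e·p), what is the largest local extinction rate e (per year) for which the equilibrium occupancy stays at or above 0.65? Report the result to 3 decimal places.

1 − e/c ≥ 0.65 ⇒ e ≤ c(1 − 0.65) = 1.16 × 0.3500.
e_max = 0.4060.

0.406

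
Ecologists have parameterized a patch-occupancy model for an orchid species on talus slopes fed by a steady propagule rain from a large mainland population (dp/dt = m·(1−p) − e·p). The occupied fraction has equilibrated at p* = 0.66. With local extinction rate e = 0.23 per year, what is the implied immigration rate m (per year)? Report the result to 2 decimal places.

At equilibrium m(1−p*) = e·p*, so m = e·p*/(1−p*).
m = 0.23 × 0.66 / 0.3400 = 0.1518/0.3400 = 0.4465.

0.45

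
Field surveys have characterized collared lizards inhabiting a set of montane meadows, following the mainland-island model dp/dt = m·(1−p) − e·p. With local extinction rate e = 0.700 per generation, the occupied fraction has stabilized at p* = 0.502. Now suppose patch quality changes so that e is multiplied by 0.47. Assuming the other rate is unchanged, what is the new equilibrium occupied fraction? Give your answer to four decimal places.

0.6820

Balance m(1−p*) = e·p* gives m = e·p*/(1−p*) = 0.700×0.50200/0.49800 = 0.70562.
New p* = m/(m+e) = 0.70562/(0.70562+0.32900) = 0.68201.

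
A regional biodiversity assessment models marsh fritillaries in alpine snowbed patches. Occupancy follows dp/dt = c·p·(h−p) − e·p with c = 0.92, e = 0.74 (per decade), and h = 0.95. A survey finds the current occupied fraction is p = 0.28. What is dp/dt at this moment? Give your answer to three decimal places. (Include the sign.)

Colonization term: c·p·(h−p) = 0.92×0.28×0.6700 = 0.17259.
Extinction term: e·p = 0.20720.
dp/dt = 0.17259 − 0.20720 = -0.03461.

-0.035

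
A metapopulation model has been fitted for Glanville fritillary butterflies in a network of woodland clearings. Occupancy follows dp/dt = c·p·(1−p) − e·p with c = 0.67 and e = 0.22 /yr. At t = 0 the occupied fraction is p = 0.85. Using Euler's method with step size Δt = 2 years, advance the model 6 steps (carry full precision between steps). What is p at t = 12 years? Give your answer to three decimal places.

0.672

Update rule: p ← p + [c·p·(1−p) − e·p]·Δt with Δt = 2.
p: 0.85000 → 0.64685  (Δp = -0.20315)
p: 0.64685 → 0.66834  (Δp = +0.02149)
p: 0.66834 → 0.67130  (Δp = +0.00296)
p: 0.67130 → 0.67161  (Δp = +0.00031)
p: 0.67161 → 0.67164  (Δp = +0.00003)
p: 0.67164 → 0.67164  (Δp = +0.00000)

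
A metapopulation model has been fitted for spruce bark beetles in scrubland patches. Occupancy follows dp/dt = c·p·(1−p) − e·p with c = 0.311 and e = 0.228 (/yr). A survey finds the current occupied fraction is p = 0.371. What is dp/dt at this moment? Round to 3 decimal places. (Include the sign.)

-0.012

Colonization term: c·p·(1−p) = 0.311×0.371×0.6290 = 0.07257.
Extinction term: e·p = 0.08459.
dp/dt = 0.07257 − 0.08459 = -0.01201.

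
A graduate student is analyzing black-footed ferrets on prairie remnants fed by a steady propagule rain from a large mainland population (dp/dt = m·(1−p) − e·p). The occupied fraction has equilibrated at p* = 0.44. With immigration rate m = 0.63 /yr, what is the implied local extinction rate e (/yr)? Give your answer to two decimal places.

At equilibrium m(1−p*) = e·p*, so e = m(1−p*)/p*.
e = 0.63 × 0.5600 / 0.44 = 0.8018.

0.80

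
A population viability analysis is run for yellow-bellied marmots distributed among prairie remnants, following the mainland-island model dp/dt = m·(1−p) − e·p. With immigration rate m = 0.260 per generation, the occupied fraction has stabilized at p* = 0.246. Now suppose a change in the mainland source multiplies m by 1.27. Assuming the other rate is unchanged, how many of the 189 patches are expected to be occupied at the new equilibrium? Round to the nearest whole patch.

55

Balance m(1−p*) = e·p* gives e = m(1−p*)/p* = 0.260×0.75400/0.24600 = 0.79691.
New p* = m/(m+e) = 0.33020/(0.33020+0.79691) = 0.29296.
Expected occupied = 189 × 0.29296 = 55.37 ≈ 55.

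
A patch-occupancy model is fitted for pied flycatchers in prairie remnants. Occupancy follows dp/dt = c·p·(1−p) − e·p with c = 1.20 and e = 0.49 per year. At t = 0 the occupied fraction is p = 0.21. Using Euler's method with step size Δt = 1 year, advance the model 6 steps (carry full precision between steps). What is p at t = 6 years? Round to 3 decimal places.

Update rule: p ← p + [c·p·(1−p) − e·p]·Δt with Δt = 1.
t = 1: p = 0.21000 + (+0.09618) = 0.30618
t = 2: p = 0.30618 + (+0.10489) = 0.41107
t = 3: p = 0.41107 + (+0.08908) = 0.50016
t = 4: p = 0.50016 + (+0.05492) = 0.55508
t = 5: p = 0.55508 + (+0.02437) = 0.57945
t = 6: p = 0.57945 + (+0.00849) = 0.58794

0.588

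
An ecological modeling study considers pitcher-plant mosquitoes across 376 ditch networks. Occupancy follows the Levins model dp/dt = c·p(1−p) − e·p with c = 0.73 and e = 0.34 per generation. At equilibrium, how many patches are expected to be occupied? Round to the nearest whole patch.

p* = 1 − e/c = 1 − 0.34/0.73 = 0.5342.
Expected occupied patches = N × p* = 376 × 0.5342 = 200.88 ≈ 201.

201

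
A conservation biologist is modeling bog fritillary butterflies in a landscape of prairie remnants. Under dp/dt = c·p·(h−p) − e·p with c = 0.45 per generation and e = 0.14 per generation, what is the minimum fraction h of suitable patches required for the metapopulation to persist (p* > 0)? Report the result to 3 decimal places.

p* = h − e/c is positive only when h > e/c.
h_min = e/c = 0.14/0.45 = 0.3111.

0.311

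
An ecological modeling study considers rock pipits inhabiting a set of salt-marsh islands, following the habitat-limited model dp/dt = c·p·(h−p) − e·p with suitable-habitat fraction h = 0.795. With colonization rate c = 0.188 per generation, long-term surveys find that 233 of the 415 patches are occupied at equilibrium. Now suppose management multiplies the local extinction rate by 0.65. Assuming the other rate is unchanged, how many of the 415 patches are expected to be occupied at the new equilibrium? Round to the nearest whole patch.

Observed p* = 233/415 = 0.56145.
Balance c(h−p*) = e gives e = 0.188×(0.795 − 0.56145) = 0.04391.
New p* = 0.795 − e/c = 0.795 − 0.02854/0.18800 = 0.64319.
Expected occupied = 415 × 0.64319 = 266.92 ≈ 267.

267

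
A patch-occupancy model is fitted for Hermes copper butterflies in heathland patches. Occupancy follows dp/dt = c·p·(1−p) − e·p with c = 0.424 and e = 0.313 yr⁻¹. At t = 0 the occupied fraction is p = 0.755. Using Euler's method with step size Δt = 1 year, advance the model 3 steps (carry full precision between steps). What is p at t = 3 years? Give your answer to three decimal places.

Update rule: p ← p + [c·p·(1−p) − e·p]·Δt with Δt = 1.
step 1: Δp = -0.15789, p = 0.59711
step 2: Δp = -0.08490, p = 0.51222
step 3: Δp = -0.05439, p = 0.45783

0.458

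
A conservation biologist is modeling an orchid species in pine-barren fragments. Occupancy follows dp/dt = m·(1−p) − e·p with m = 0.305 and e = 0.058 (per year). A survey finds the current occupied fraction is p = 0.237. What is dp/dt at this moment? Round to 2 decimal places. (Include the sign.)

0.22

Colonization term: m·(1−p) = 0.305×0.7630 = 0.23272.
Extinction term: e·p = 0.01375.
dp/dt = 0.23272 − 0.01375 = 0.21897.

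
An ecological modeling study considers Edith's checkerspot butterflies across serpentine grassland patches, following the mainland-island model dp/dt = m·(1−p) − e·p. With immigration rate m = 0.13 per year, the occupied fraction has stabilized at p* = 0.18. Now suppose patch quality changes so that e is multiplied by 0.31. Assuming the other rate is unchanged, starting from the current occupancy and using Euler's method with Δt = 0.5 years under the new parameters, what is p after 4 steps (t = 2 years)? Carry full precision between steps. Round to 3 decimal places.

Balance m(1−p*) = e·p* gives e = m(1−p*)/p* = 0.13×0.82000/0.18000 = 0.59222.
Starting from p₀ = 0.18000; update p ← p + (dp/dt)·Δt with the new parameters.
  1  |  dp/dt·Δt = +0.036777  |  p_1 = 0.216777
  2  |  dp/dt·Δt = +0.031011  |  p_2 = 0.247788
  3  |  dp/dt·Δt = +0.026148  |  p_3 = 0.273936
  4  |  dp/dt·Δt = +0.022048  |  p_4 = 0.295984

0.296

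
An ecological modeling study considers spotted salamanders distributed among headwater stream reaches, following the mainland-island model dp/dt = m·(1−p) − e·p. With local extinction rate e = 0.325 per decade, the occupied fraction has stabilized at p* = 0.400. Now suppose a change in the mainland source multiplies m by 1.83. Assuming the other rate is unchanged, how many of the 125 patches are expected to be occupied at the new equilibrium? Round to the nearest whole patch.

69

Balance m(1−p*) = e·p* gives m = e·p*/(1−p*) = 0.325×0.40000/0.60000 = 0.21667.
New p* = m/(m+e) = 0.39651/(0.39651+0.32500) = 0.54956.
Expected occupied = 125 × 0.54956 = 68.70 ≈ 69.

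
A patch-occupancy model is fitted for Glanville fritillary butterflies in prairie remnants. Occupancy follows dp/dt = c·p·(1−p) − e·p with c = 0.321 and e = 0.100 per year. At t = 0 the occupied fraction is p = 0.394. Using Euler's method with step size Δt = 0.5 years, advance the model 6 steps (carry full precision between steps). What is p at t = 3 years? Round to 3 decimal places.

0.499

Update rule: p ← p + [c·p·(1−p) − e·p]·Δt with Δt = 0.5.
  1  |  dp/dt·Δt = +0.018622  |  p_1 = 0.412622
  2  |  dp/dt·Δt = +0.018269  |  p_2 = 0.430890
  3  |  dp/dt·Δt = +0.017814  |  p_3 = 0.448704
  4  |  dp/dt·Δt = +0.017267  |  p_4 = 0.465972
  5  |  dp/dt·Δt = +0.016641  |  p_5 = 0.482612
  6  |  dp/dt·Δt = +0.015946  |  p_6 = 0.498558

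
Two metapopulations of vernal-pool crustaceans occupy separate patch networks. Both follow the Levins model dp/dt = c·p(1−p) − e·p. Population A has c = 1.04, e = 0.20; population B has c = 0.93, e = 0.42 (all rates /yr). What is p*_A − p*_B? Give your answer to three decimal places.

A: p*_A = 1 − 0.20/1.04 = 0.8077.
B: p*_B = 1 − 0.42/0.93 = 0.5484.
p*_A − p*_B = 0.8077 − 0.5484 = 0.2593.

0.259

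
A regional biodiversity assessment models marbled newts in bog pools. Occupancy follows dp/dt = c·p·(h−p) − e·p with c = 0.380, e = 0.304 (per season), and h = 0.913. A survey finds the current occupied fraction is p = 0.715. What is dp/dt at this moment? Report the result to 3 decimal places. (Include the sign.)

Colonization term: c·p·(h−p) = 0.380×0.715×0.1980 = 0.05380.
Extinction term: e·p = 0.21736.
dp/dt = 0.05380 − 0.21736 = -0.16356.

-0.164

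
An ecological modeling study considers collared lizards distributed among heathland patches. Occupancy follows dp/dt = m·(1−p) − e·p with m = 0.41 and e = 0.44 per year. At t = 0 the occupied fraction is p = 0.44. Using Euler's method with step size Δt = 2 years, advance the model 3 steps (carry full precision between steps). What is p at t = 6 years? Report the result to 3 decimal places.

0.497

Update rule: p ← p + [m·(1−p) − e·p]·Δt with Δt = 2.
  1  |  dp/dt·Δt = +0.072000  |  p_1 = 0.512000
  2  |  dp/dt·Δt = -0.050400  |  p_2 = 0.461600
  3  |  dp/dt·Δt = +0.035280  |  p_3 = 0.496880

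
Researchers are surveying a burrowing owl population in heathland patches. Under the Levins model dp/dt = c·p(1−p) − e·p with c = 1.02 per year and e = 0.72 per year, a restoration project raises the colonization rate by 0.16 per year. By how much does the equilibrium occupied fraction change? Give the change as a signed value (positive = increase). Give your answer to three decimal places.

0.096

Before: p* = 1 − 0.72/1.02 = 0.2941.
After the change, c = 1.18, e = 0.72, so p* = 1 − 0.72/1.18 = 0.3898.
Δp* = 0.3898 − 0.2941 = +0.0957.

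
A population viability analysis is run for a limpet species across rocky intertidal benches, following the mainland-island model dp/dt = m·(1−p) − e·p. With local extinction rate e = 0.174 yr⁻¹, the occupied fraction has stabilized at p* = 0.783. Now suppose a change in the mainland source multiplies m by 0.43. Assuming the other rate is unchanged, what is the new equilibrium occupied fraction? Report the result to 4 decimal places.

0.6081

Balance m(1−p*) = e·p* gives m = e·p*/(1−p*) = 0.174×0.78300/0.21700 = 0.62784.
New p* = m/(m+e) = 0.26997/(0.26997+0.17400) = 0.60808.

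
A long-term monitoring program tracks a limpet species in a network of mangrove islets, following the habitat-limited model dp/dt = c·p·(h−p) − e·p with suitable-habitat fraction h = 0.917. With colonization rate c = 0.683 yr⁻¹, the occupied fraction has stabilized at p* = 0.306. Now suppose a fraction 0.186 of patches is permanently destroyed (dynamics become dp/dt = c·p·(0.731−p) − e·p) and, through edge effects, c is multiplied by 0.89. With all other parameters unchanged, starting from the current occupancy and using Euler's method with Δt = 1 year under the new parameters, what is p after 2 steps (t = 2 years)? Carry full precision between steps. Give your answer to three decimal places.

0.224

Balance c(h−p*) = e gives e = 0.683×(0.917 − 0.30600) = 0.41731.
Starting from p₀ = 0.30600; update p ← p + (dp/dt)·Δt with the new parameters.
t = 1: p = 0.30600 + (-0.04864) = 0.25736
t = 2: p = 0.25736 + (-0.03330) = 0.22405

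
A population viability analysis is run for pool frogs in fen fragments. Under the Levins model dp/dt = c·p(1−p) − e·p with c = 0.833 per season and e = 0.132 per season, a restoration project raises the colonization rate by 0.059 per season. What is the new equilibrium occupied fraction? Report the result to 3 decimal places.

Before: p* = 1 − 0.132/0.833 = 0.8415.
After the change, c = 0.892, e = 0.132, so p* = 1 − 0.132/0.892 = 0.8520.

0.852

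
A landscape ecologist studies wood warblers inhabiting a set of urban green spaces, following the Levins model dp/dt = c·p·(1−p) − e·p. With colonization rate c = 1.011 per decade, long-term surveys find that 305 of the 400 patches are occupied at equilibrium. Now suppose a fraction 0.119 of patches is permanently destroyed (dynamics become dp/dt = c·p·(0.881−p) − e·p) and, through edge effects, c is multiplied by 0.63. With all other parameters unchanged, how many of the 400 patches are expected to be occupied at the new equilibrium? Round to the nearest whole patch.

Observed p* = 305/400 = 0.76250.
Balance c(1−p*) = e gives e = 1.011×(1 − 0.76250) = 0.24011.
New p* = 0.881 − e/c = 0.881 − 0.24011/0.63693 = 0.50402.
Expected occupied = 400 × 0.50402 = 201.61 ≈ 202.

202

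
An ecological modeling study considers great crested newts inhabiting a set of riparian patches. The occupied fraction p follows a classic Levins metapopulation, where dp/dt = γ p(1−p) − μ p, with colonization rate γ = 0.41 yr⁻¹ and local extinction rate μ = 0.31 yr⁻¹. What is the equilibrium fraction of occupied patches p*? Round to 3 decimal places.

Setting dp/dt = 0 and dividing through by p* gives γ·(1−p*) = μ.
So p* = 1 − μ/γ = 1 − 0.31/0.41 = 1 − 0.7561 = 0.2439.

0.244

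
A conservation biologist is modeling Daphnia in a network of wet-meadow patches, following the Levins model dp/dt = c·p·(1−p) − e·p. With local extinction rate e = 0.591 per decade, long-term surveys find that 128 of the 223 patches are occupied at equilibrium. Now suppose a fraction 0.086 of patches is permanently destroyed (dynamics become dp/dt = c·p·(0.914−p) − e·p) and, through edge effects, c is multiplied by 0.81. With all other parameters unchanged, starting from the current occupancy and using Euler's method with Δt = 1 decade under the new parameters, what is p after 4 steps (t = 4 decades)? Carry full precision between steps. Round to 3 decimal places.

Observed p* = 128/223 = 0.57399.
Balance c(1−p*) = e gives c = e/(1 − 0.57399) = 0.591/0.42601 = 1.38729.
Starting from p₀ = 0.57399; update p ← p + (dp/dt)·Δt with the new parameters.
  1  |  dp/dt·Δt = -0.119923  |  p_1 = 0.454068
  2  |  dp/dt·Δt = -0.033678  |  p_2 = 0.420389
  3  |  dp/dt·Δt = -0.015271  |  p_3 = 0.405119
  4  |  dp/dt·Δt = -0.007764  |  p_4 = 0.397354

0.397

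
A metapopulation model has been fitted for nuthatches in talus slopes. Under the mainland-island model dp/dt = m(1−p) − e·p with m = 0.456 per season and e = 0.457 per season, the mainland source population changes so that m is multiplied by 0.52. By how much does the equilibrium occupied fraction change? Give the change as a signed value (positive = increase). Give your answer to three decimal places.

Before: p* = 0.456/(0.456+0.457) = 0.4995.
After: m = 0.23712, e = 0.457; p* = 0.23712/0.6941 = 0.3416.
Δp* = 0.3416 − 0.4995 = -0.1578.

-0.158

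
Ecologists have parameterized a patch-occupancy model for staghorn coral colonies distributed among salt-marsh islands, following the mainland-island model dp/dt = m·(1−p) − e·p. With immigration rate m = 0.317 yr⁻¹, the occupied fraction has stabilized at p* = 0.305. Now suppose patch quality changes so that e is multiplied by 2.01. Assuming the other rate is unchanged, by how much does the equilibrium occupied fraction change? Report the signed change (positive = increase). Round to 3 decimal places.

-0.126

Balance m(1−p*) = e·p* gives e = m(1−p*)/p* = 0.317×0.69500/0.30500 = 0.72234.
New p* = m/(m+e) = 0.31700/(0.31700+1.45190) = 0.17921.
Δp* = 0.17921 − 0.30500 = -0.12579.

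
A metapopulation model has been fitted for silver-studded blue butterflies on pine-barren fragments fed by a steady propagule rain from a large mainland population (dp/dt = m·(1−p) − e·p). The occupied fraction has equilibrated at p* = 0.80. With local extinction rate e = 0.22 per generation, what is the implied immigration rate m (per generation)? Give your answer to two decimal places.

0.88

At equilibrium m(1−p*) = e·p*, so m = e·p*/(1−p*).
m = 0.22 × 0.80 / 0.2000 = 0.1760/0.2000 = 0.8800.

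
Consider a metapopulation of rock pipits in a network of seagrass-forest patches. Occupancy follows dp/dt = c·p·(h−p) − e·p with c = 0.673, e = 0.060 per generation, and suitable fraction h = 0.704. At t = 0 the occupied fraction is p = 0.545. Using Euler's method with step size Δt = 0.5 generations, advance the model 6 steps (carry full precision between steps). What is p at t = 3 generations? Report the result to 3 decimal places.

0.595

Update rule: p ← p + [c·p·(h−p) − e·p]·Δt with Δt = 0.5.
step 1: Δp = +0.01281, p = 0.55781
step 2: Δp = +0.01071, p = 0.56852
step 3: Δp = +0.00886, p = 0.57738
step 4: Δp = +0.00728, p = 0.58466
step 5: Δp = +0.00594, p = 0.59060
step 6: Δp = +0.00482, p = 0.59542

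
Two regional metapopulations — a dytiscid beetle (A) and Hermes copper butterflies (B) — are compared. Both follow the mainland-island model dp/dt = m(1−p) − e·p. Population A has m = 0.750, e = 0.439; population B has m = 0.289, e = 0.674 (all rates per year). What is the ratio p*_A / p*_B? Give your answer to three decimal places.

A: p*_A = m/(m+e) = 0.750/1.1890 = 0.6308.
B: p*_B = 0.289/0.9630 = 0.3001.
p*_A / p*_B = 0.6308/0.3001 = 2.1019.

2.102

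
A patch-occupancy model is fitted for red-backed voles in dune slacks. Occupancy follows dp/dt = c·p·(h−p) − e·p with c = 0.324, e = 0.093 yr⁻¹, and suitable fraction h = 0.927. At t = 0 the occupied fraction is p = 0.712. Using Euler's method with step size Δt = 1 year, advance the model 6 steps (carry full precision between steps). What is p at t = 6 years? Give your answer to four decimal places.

0.6561

Update rule: p ← p + [c·p·(h−p) − e·p]·Δt with Δt = 1.
  1  |  dp/dt·Δt = -0.016618  |  p_1 = 0.695382
  2  |  dp/dt·Δt = -0.012486  |  p_2 = 0.682896
  3  |  dp/dt·Δt = -0.009499  |  p_3 = 0.673397
  4  |  dp/dt·Δt = -0.007295  |  p_4 = 0.666102
  5  |  dp/dt·Δt = -0.005641  |  p_5 = 0.660461
  6  |  dp/dt·Δt = -0.004386  |  p_6 = 0.656074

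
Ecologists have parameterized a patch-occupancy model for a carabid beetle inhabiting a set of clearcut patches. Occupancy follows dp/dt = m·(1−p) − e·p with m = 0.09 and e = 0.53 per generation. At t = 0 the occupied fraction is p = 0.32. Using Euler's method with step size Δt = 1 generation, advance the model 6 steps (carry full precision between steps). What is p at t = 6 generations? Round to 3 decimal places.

0.146

Update rule: p ← p + [m·(1−p) − e·p]·Δt with Δt = 1.
p: 0.32000 → 0.21160  (Δp = -0.10840)
p: 0.21160 → 0.17041  (Δp = -0.04119)
p: 0.17041 → 0.15476  (Δp = -0.01565)
p: 0.15476 → 0.14881  (Δp = -0.00595)
p: 0.14881 → 0.14655  (Δp = -0.00226)
p: 0.14655 → 0.14569  (Δp = -0.00086)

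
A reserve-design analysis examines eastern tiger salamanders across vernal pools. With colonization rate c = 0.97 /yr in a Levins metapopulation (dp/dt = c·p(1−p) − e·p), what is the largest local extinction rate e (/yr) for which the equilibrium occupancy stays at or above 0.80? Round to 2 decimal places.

0.19

1 − e/c ≥ 0.80 ⇒ e ≤ c(1 − 0.80) = 0.97 × 0.2000.
e_max = 0.1940.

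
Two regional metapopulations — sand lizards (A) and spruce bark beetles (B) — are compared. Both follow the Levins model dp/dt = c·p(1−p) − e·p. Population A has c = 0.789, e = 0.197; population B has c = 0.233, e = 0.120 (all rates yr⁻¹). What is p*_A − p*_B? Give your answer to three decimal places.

0.265

A: p*_A = 1 − 0.197/0.789 = 0.7503.
B: p*_B = 1 − 0.120/0.233 = 0.4850.
p*_A − p*_B = 0.7503 − 0.4850 = 0.2653.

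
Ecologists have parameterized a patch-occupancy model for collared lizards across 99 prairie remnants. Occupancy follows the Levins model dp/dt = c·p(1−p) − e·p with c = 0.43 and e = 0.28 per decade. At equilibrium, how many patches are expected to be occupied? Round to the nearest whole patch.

p* = 1 − e/c = 1 − 0.28/0.43 = 0.3488.
Expected occupied patches = N × p* = 99 × 0.3488 = 34.53 ≈ 35.

35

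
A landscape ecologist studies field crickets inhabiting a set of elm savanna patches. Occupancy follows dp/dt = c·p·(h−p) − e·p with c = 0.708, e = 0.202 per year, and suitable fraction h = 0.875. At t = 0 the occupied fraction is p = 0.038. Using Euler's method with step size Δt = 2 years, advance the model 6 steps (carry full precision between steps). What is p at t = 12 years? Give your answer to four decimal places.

Update rule: p ← p + [c·p·(h−p) − e·p]·Δt with Δt = 2.
step 1: Δp = +0.02969, p = 0.06769
step 2: Δp = +0.05003, p = 0.11772
step 3: Δp = +0.07867, p = 0.19639
step 4: Δp = +0.10937, p = 0.30576
step 5: Δp = +0.12293, p = 0.42869
step 6: Δp = +0.09773, p = 0.52642

0.5264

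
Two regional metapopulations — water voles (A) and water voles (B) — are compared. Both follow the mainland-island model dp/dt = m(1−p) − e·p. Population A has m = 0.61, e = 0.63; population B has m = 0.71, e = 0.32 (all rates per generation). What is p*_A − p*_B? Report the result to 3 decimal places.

A: p*_A = m/(m+e) = 0.61/1.2400 = 0.4919.
B: p*_B = 0.71/1.0300 = 0.6893.
p*_A − p*_B = 0.4919 − 0.6893 = -0.1974.

-0.197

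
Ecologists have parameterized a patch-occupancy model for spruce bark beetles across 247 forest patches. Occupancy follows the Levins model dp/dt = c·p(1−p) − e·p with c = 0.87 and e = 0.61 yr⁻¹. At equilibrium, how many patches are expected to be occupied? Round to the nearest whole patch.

p* = 1 − e/c = 1 − 0.61/0.87 = 0.2989.
Expected occupied patches = N × p* = 247 × 0.2989 = 73.82 ≈ 74.

74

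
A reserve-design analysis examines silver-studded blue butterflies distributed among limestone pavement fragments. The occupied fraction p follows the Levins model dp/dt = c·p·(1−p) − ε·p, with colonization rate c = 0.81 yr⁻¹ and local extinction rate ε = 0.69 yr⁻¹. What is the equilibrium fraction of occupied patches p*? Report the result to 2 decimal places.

0.15

Setting dp/dt = 0 and dividing through by p* gives c·(1−p*) = ε.
So p* = 1 − ε/c = 1 − 0.69/0.81 = 1 − 0.8519 = 0.1481.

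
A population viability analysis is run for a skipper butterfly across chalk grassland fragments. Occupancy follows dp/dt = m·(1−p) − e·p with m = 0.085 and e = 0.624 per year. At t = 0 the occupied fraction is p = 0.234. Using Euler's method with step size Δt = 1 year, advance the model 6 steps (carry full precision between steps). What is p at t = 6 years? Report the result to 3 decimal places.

Update rule: p ← p + [m·(1−p) − e·p]·Δt with Δt = 1.
  1  |  dp/dt·Δt = -0.080906  |  p_1 = 0.153094
  2  |  dp/dt·Δt = -0.023544  |  p_2 = 0.129550
  3  |  dp/dt·Δt = -0.006851  |  p_3 = 0.122699
  4  |  dp/dt·Δt = -0.001994  |  p_4 = 0.120705
  5  |  dp/dt·Δt = -0.000580  |  p_5 = 0.120125
  6  |  dp/dt·Δt = -0.000169  |  p_6 = 0.119956

0.120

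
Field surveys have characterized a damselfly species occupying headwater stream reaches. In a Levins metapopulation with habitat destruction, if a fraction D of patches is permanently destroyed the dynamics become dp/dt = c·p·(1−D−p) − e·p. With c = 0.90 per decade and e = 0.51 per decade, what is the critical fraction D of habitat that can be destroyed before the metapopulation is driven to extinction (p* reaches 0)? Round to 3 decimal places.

The nontrivial equilibrium is p* = (1−D) − e/c; extinction occurs when this hits zero.
So D_crit = 1 − e/c = 1 − 0.51/0.90 = 1 − 0.5667 = 0.4333.
This equals the undisturbed p*, a classic result of Lande's extension.

0.433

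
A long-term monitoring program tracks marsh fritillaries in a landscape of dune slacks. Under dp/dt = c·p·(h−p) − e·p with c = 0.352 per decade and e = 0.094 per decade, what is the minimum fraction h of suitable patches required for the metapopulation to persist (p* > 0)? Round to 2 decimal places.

p* = h − e/c is positive only when h > e/c.
h_min = e/c = 0.094/0.352 = 0.2670.

0.27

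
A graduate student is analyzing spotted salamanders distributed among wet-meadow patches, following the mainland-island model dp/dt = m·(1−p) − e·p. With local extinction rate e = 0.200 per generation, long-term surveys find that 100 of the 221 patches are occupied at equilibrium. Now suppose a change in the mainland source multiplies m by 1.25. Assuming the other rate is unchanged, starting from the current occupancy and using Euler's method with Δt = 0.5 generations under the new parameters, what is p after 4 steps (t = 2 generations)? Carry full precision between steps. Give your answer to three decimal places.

Observed p* = 100/221 = 0.45249.
Balance m(1−p*) = e·p* gives m = e·p*/(1−p*) = 0.200×0.45249/0.54751 = 0.16529.
Starting from p₀ = 0.45249; update p ← p + (dp/dt)·Δt with the new parameters.
p: 0.45249 → 0.46380  (Δp = +0.01131)
p: 0.46380 → 0.47281  (Δp = +0.00901)
p: 0.47281 → 0.47999  (Δp = +0.00718)
p: 0.47999 → 0.48571  (Δp = +0.00572)

0.486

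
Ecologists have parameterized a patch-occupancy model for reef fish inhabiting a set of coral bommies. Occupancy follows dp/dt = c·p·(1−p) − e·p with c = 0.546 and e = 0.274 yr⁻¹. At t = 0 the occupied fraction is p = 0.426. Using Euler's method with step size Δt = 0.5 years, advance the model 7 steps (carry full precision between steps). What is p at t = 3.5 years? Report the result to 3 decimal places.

0.469

Update rule: p ← p + [c·p·(1−p) − e·p]·Δt with Δt = 0.5.
t = 0.5: p = 0.42600 + (+0.00839) = 0.43439
t = 1: p = 0.43439 + (+0.00756) = 0.44196
t = 1.5: p = 0.44196 + (+0.00678) = 0.44874
t = 2: p = 0.44874 + (+0.00606) = 0.45479
t = 2.5: p = 0.45479 + (+0.00539) = 0.46018
t = 3: p = 0.46018 + (+0.00477) = 0.46495
t = 3.5: p = 0.46495 + (+0.00422) = 0.46917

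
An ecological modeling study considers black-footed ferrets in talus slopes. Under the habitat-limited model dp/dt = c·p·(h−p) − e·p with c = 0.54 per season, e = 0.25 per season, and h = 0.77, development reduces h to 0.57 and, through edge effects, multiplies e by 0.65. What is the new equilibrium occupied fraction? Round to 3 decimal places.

0.269

Before: p* = h − e/c = 0.77 − 0.25/0.54 = 0.77 − 0.4630 = 0.3070.
After: c = 0.54, e = 0.1625, h = 0.57; p* = 0.57 − 0.1625/0.54 = 0.2691.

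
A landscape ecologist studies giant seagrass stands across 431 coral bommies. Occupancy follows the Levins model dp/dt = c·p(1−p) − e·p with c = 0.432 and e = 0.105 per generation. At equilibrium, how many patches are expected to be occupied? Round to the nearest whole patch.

p* = 1 − e/c = 1 − 0.105/0.432 = 0.7569.
Expected occupied patches = N × p* = 431 × 0.7569 = 326.24 ≈ 326.

326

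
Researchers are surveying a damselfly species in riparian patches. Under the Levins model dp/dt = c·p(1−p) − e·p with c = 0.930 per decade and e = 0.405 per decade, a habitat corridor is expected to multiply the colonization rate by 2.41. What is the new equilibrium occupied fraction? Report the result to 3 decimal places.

Before: p* = 1 − 0.405/0.930 = 0.5645.
After the change, c = 2.2413, e = 0.405, so p* = 1 − 0.405/2.2413 = 0.8193.

0.819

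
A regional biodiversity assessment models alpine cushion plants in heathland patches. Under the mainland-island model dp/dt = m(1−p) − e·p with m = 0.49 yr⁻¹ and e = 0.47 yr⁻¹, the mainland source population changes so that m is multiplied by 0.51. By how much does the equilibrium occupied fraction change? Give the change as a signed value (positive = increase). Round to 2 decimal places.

Before: p* = 0.49/(0.49+0.47) = 0.5104.
After: m = 0.2499, e = 0.47; p* = 0.2499/0.7199 = 0.3471.
Δp* = 0.3471 − 0.5104 = -0.1633.

-0.16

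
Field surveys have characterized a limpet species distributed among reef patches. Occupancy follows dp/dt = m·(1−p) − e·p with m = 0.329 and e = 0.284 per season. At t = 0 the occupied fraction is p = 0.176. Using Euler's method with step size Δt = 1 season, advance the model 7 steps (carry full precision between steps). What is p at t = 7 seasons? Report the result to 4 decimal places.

0.5362

Update rule: p ← p + [m·(1−p) − e·p]·Δt with Δt = 1.
step 1: Δp = +0.22111, p = 0.39711
step 2: Δp = +0.08557, p = 0.48268
step 3: Δp = +0.03312, p = 0.51580
step 4: Δp = +0.01282, p = 0.52861
step 5: Δp = +0.00496, p = 0.53357
step 6: Δp = +0.00192, p = 0.53549
step 7: Δp = +0.00074, p = 0.53624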